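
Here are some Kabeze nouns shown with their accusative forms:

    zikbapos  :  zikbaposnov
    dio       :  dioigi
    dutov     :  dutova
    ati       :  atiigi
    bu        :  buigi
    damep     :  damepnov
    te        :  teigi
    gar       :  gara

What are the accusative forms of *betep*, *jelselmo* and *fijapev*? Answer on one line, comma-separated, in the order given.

The alternation tracks the final sound of the stem — -nov when the stem ends in a voiceless consonant (*zikbapos*, *damep*); -a when the stem ends in a voiced consonant (*dutov*, *gar*); -igi when the stem ends in a vowel (*dio*, *ati*, *bu*, *te*).
*betep*: final sound = /p/, a voiceless consonant → -nov → *betepnov*.
*jelselmo*: final sound = /o/, a vowel → -igi → *jelselmoigi*.
The final sound of *fijapev* is /v/, which is a voiced consonant, so the suffix is -a, giving *fijapeva*.

betepnov, jelselmoigi, fijapeva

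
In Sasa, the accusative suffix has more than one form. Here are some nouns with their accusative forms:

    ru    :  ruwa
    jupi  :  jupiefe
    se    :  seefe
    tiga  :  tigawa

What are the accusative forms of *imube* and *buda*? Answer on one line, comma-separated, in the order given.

Looking at the last vowel of each stem: -efe when the last vowel of the stem is a front vowel (*jupi*, *se*); -wa when the last vowel of the stem is a back vowel (*ru*, *tiga*).
*imube*: last vowel = /e/, a front vowel → -efe → *imubeefe*.
Since the last vowel of *buda* is /a/ (a back vowel), it takes -wa, giving *budawa*.

imubeefe, budawa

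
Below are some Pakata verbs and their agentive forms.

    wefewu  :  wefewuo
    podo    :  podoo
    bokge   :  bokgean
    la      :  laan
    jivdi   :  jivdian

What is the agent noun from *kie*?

kiean

The suffix is conditioned by the last vowel: -o when the last vowel of the stem is a rounded vowel (*wefewu*, *podo*); -an when the last vowel of the stem is an unrounded vowel (*bokge*, *la*, *jivdi*).
Since the last vowel of *kie* is /e/ (an unrounded vowel), it takes -an, giving *kiean*.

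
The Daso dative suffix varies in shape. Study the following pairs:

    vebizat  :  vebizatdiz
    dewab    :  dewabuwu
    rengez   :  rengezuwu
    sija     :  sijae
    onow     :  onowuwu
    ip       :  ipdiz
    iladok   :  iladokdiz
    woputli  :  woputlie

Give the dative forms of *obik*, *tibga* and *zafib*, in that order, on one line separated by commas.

obikdiz, tibgae, zafibuwu

The alternation tracks the final sound of the stem — -diz when the stem ends in a voiceless consonant (*vebizat*, *ip*, *iladok*); -uwu when the stem ends in a voiced consonant (*dewab*, *rengez*, *onow*); -e when the stem ends in a vowel (*sija*, *woputli*).
*obik* — final sound /k/ (a voiceless consonant) → -diz → *obikdiz*.
Since the final sound of *tibga* is /a/ (a vowel), it takes -e, giving *tibgae*.
The final sound of *zafib* is /b/, which is a voiced consonant, so the suffix is -uwu, giving *zafibuwu*.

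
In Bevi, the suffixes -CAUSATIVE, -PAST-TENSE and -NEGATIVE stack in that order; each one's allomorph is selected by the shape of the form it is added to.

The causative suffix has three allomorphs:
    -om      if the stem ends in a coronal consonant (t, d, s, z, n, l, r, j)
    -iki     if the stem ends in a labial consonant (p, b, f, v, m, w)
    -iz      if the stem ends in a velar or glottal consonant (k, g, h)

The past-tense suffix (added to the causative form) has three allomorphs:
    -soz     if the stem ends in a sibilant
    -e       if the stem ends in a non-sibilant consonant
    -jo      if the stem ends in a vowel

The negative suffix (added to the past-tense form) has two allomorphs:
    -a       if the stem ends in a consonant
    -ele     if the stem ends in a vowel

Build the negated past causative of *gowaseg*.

gowasegizsoza

Since the final consonant of *gowaseg* is /g/ (velar/glottal), it takes -iz, giving *gowasegiz*.
Since the final sound of the causative form *gowasegiz* is /z/ (a sibilant), it takes -soz, giving *gowasegizsoz*.
Since the final sound of the past-tense form *gowasegizsoz* is /z/ (a consonant), it takes -a, giving *gowasegizsoza*.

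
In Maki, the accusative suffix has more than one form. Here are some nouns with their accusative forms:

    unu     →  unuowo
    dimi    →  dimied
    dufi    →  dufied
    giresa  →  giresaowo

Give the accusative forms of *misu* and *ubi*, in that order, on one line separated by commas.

misuowo, ubied

Looking at the last vowel of each stem: -ed when the last vowel of the stem is a front vowel (*dimi*, *dufi*); -owo when the last vowel of the stem is a back vowel (*unu*, *giresa*).
Since the last vowel of *misu* is /u/ (a back vowel), it takes -owo, giving *misuowo*.
*ubi*: last vowel = /i/, a front vowel → -ed → *ubied*.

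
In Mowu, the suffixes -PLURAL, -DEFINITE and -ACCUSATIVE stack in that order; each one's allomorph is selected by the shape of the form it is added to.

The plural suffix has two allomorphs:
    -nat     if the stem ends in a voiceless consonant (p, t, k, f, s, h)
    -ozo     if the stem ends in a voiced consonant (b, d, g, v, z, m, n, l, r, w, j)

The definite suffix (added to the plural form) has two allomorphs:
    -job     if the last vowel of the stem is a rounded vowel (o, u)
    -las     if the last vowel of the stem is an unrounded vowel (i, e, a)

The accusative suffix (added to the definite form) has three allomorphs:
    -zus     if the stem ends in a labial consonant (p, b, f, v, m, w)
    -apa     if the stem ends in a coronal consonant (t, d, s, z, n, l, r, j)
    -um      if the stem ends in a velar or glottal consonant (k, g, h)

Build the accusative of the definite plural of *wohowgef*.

wohowgefnatlasapa

*wohowgef* — final consonant /f/ (voiceless) → -nat → *wohowgefnat*.
The plural form *wohowgefnat*: last vowel = /a/, an unrounded vowel → -las → *wohowgefnatlas*.
The final consonant of the definite form *wohowgefnatlas* is /s/, which is coronal, so the accusative suffix is -apa, giving *wohowgefnatlasapa*.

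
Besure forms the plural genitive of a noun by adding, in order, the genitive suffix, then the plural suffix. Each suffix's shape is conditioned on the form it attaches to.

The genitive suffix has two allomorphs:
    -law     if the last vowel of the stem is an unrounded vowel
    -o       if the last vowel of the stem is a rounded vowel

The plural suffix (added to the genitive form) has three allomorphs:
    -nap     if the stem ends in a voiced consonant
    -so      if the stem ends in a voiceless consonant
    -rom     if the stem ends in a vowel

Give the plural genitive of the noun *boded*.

Since the last vowel of *boded* is /e/ (an unrounded vowel), it takes -law, giving *bodedlaw*.
Since the final sound of the genitive form *bodedlaw* is /w/ (a voiced consonant), it takes -nap, giving *bodedlawnap*.

bodedlawnap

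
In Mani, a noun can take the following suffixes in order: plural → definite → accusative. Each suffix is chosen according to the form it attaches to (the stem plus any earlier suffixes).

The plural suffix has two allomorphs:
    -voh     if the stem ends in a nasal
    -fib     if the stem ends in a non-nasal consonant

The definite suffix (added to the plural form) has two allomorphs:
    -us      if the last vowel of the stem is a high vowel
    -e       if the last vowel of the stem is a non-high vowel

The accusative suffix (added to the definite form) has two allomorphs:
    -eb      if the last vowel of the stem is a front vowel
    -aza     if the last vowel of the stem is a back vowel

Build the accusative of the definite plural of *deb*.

*deb* — final consonant /b/ (non-nasal) → -fib → *debfib*.
The plural form *debfib*: last vowel = /i/, a high vowel → -us → *debfibus*.
The last vowel of the definite form *debfibus* is /u/, which is a back vowel, so the accusative suffix is -aza, giving *debfibusaza*.

debfibusaza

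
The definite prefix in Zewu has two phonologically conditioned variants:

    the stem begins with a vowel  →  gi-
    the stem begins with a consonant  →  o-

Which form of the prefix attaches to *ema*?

gi-

Since the first sound of *ema* is /e/ (a vowel), it takes gi-.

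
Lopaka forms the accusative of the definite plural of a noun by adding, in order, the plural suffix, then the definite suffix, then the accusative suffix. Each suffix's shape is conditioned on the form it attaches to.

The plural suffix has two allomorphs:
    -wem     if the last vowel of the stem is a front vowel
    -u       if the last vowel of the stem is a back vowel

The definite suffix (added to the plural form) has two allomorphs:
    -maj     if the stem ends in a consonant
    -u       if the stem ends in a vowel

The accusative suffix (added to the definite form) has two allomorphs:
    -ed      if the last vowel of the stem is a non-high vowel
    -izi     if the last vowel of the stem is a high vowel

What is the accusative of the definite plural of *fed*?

*fed*: last vowel = /e/, a front vowel → -wem → *fedwem*.
The final sound of the plural form *fedwem* is /m/, which is a consonant, so the definite suffix is -maj, giving *fedwemmaj*.
Since the last vowel of the definite form *fedwemmaj* is /a/ (a non-high vowel), it takes -ed, giving *fedwemmajed*.

fedwemmajed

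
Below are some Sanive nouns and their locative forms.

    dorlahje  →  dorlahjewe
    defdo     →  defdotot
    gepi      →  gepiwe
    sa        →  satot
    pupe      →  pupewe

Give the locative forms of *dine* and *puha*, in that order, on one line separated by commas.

The suffix is conditioned by the last vowel: -we when the last vowel of the stem is a front vowel (*dorlahje*, *gepi*, *pupe*); -tot when the last vowel of the stem is a back vowel (*defdo*, *sa*).
Since the last vowel of *dine* is /e/ (a front vowel), it takes -we, giving *dinewe*.
*puha*: last vowel = /a/, a back vowel → -tot → *puhatot*.

dinewe, puhatot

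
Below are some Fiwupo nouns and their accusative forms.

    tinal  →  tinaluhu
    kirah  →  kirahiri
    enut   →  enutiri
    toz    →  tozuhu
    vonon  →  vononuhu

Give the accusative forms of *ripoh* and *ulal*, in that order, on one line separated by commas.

The suffix is conditioned by the final consonant: -iri when the stem ends in a voiceless consonant (*kirah*, *enut*); -uhu when the stem ends in a voiced consonant (*tinal*, *toz*, *vonon*).
The final consonant of *ripoh* is /h/, which is voiceless, so the suffix is -iri, giving *ripohiri*.
*ulal*: final consonant = /l/, voiced → -uhu → *ulaluhu*.

ripohiri, ulaluhu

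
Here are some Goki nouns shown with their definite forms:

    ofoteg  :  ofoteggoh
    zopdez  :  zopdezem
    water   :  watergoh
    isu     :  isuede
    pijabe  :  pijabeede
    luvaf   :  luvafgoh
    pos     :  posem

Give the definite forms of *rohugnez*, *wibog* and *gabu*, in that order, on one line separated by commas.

The alternation tracks the final sound of the stem — -em when the stem ends in a sibilant (*zopdez*, *pos*); -goh when the stem ends in a non-sibilant consonant (*ofoteg*, *water*, *luvaf*); -ede when the stem ends in a vowel (*isu*, *pijabe*).
The final sound of *rohugnez* is /z/, which is a sibilant, so the suffix is -em, giving *rohugnezem*.
The final sound of *wibog* is /g/, which is a non-sibilant consonant, so the suffix is -goh, giving *wiboggoh*.
Since the final sound of *gabu* is /u/ (a vowel), it takes -ede, giving *gabuede*.

rohugnezem, wiboggoh, gabuede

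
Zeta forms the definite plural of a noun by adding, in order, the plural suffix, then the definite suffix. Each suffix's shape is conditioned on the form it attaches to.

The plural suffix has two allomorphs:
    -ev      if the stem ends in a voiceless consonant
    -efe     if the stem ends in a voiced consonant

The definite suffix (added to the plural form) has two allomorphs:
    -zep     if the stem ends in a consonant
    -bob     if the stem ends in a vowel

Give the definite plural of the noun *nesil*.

Since the final consonant of *nesil* is /l/ (voiced), it takes -efe, giving *nesilefe*.
The plural form *nesilefe*: final sound = /e/, a vowel → -bob → *nesilefebob*.

nesilefebob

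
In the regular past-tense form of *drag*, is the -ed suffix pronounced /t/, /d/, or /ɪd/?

/d/

The stem *drag* ends in a voiced sound other than /d/.
The -ed suffix is realized as /ɪd/ after /t, d/; as /t/ after other voiceless consonants; and as /d/ after other voiced sounds.
So -ed on *drag* is pronounced /d/.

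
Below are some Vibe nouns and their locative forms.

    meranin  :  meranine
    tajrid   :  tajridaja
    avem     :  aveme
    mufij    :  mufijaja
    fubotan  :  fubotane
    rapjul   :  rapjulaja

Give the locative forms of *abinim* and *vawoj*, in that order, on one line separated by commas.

abinime, vawojaja

The suffix is conditioned by the final consonant: -e when the stem ends in a nasal (*meranin*, *avem*, *fubotan*); -aja when the stem ends in a non-nasal consonant (*tajrid*, *mufij*, *rapjul*).
The final consonant of *abinim* is /m/, which is a nasal, so the suffix is -e, giving *abinime*.
Since the final consonant of *vawoj* is /j/ (non-nasal), it takes -aja, giving *vawojaja*.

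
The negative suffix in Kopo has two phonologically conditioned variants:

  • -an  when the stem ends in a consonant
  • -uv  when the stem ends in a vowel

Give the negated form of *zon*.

The final sound of *zon* is /n/, which is a consonant, so the suffix is -an, giving *zonan*.

zonan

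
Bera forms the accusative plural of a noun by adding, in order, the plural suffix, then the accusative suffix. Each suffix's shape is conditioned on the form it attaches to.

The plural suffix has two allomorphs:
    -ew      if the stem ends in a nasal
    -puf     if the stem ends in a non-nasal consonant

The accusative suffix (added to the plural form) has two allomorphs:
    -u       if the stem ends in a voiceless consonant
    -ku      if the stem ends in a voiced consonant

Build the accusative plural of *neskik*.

neskikpufu

*neskik* — final consonant /k/ (non-nasal) → -puf → *neskikpuf*.
The final consonant of the plural form *neskikpuf* is /f/, which is voiceless, so the accusative suffix is -u, giving *neskikpufu*.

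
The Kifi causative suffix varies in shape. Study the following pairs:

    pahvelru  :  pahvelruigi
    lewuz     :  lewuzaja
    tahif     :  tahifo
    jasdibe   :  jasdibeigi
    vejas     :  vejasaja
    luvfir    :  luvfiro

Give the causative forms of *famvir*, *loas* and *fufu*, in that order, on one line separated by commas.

famviro, loasaja, fufuigi

Looking at the final sound of each stem: -aja when the stem ends in a sibilant (*lewuz*, *vejas*); -o when the stem ends in a non-sibilant consonant (*tahif*, *luvfir*); -igi when the stem ends in a vowel (*pahvelru*, *jasdibe*).
Since the final sound of *famvir* is /r/ (a non-sibilant consonant), it takes -o, giving *famviro*.
*loas* — final sound /s/ (a sibilant) → -aja → *loasaja*.
Since the final sound of *fufu* is /u/ (a vowel), it takes -igi, giving *fufuigi*.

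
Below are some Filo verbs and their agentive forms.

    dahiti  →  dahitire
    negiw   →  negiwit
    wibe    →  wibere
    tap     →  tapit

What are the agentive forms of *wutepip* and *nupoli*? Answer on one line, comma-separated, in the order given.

Looking at the final sound of each stem: -it when the stem ends in a consonant (*negiw*, *tap*); -re when the stem ends in a vowel (*dahiti*, *wibe*).
The final sound of *wutepip* is /p/, which is a consonant, so the suffix is -it, giving *wutepipit*.
*nupoli* — final sound /i/ (a vowel) → -re → *nupolire*.

wutepipit, nupolire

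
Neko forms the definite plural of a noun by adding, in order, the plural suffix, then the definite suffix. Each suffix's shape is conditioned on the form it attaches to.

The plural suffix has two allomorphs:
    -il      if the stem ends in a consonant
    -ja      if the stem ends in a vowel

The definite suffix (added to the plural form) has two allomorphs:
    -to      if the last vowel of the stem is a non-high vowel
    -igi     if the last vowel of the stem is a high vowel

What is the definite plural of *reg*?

regiligi

The final sound of *reg* is /g/, which is a consonant, so the plural suffix is -il, giving *regil*.
The plural form *regil* — last vowel /i/ (a high vowel) → -igi → *regiligi*.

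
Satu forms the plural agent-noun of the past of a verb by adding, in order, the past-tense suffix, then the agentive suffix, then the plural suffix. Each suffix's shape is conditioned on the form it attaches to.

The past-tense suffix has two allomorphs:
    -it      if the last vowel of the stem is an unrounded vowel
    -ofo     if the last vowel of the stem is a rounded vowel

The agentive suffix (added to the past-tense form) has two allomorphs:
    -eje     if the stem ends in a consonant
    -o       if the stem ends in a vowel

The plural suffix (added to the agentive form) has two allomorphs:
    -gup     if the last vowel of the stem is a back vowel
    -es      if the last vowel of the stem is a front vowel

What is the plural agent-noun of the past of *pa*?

paitejees

*pa* — last vowel /a/ (an unrounded vowel) → -it → *pait*.
The past-tense form *pait*: final sound = /t/, a consonant → -eje → *paiteje*.
The agentive form *paiteje*: last vowel = /e/, a front vowel → -es → *paitejees*.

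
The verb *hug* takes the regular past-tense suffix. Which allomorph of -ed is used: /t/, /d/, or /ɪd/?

The stem *hug* ends in a voiced sound other than /d/.
The -ed suffix is realized as /ɪd/ after /t, d/; as /t/ after other voiceless consonants; and as /d/ after other voiced sounds.
So -ed on *hug* is pronounced /d/.

/d/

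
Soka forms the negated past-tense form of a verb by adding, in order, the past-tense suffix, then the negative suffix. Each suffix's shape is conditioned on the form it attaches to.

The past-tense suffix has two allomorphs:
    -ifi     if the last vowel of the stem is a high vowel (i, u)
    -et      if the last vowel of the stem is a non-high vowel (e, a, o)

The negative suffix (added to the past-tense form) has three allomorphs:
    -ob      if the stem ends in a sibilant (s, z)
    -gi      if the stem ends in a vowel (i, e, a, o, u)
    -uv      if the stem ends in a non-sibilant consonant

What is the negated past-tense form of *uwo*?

*uwo*: last vowel = /o/, a non-high vowel → -et → *uwoet*.
The past-tense form *uwoet* — final sound /t/ (a non-sibilant consonant) → -uv → *uwoetuv*.

uwoetuv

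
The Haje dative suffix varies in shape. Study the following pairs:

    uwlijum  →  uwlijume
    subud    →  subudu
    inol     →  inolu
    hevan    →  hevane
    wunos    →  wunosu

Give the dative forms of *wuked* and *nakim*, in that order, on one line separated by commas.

wukedu, nakime

Looking at the final consonant of each stem: -e when the stem ends in a nasal (*uwlijum*, *hevan*); -u when the stem ends in a non-nasal consonant (*subud*, *inol*, *wunos*).
The final consonant of *wuked* is /d/, which is non-nasal, so the suffix is -u, giving *wukedu*.
*nakim* — final consonant /m/ (a nasal) → -e → *nakime*.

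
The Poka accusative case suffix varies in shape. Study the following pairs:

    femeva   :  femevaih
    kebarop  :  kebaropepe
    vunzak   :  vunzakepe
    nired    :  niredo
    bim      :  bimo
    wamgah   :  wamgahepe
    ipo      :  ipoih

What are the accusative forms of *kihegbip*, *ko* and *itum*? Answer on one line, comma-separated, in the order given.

The alternation tracks the final sound of the stem — -epe when the stem ends in a voiceless consonant (*kebarop*, *vunzak*, *wamgah*); -o when the stem ends in a voiced consonant (*nired*, *bim*); -ih when the stem ends in a vowel (*femeva*, *ipo*).
*kihegbip* — final sound /p/ (a voiceless consonant) → -epe → *kihegbipepe*.
*ko* — final sound /o/ (a vowel) → -ih → *koih*.
*itum* — final sound /m/ (a voiced consonant) → -o → *itumo*.

kihegbipepe, koih, itumo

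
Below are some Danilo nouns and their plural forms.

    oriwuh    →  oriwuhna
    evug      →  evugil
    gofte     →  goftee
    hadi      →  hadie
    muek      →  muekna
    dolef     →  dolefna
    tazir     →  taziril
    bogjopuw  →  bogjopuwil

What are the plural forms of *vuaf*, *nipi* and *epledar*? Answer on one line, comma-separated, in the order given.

vuafna, nipie, epledaril

The alternation tracks the final sound of the stem — -na when the stem ends in a voiceless consonant (*oriwuh*, *muek*, *dolef*); -il when the stem ends in a voiced consonant (*evug*, *tazir*, *bogjopuw*); -e when the stem ends in a vowel (*gofte*, *hadi*).
Since the final sound of *vuaf* is /f/ (a voiceless consonant), it takes -na, giving *vuafna*.
*nipi*: final sound = /i/, a vowel → -e → *nipie*.
*epledar*: final sound = /r/, a voiced consonant → -il → *epledaril*.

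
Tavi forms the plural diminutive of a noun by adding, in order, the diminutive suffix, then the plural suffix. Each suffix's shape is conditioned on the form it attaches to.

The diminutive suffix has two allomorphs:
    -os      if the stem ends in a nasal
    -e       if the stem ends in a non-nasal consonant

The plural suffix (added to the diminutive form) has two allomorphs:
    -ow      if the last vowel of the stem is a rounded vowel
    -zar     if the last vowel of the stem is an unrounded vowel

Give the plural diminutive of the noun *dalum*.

dalumosow

*dalum* — final consonant /m/ (a nasal) → -os → *dalumos*.
The last vowel of the diminutive form *dalumos* is /o/, which is a rounded vowel, so the plural suffix is -ow, giving *dalumosow*.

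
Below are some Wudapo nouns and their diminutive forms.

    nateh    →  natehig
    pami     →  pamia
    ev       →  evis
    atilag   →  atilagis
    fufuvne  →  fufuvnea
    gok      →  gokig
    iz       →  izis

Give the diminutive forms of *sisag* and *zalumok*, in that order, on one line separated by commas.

The suffix is conditioned by the final sound: -ig when the stem ends in a voiceless consonant (*nateh*, *gok*); -is when the stem ends in a voiced consonant (*ev*, *atilag*, *iz*); -a when the stem ends in a vowel (*pami*, *fufuvne*).
*sisag*: final sound = /g/, a voiced consonant → -is → *sisagis*.
*zalumok*: final sound = /k/, a voiceless consonant → -ig → *zalumokig*.

sisagis, zalumokig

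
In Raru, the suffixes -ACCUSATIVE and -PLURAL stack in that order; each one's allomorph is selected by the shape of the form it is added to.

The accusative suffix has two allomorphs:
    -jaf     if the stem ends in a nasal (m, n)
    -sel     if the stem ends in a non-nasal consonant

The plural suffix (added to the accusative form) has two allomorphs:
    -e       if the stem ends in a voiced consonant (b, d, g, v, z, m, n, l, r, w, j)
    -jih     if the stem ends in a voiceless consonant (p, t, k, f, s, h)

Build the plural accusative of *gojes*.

gojessele

*gojes* — final consonant /s/ (non-nasal) → -sel → *gojessel*.
The accusative form *gojessel* — final consonant /l/ (voiced) → -e → *gojessele*.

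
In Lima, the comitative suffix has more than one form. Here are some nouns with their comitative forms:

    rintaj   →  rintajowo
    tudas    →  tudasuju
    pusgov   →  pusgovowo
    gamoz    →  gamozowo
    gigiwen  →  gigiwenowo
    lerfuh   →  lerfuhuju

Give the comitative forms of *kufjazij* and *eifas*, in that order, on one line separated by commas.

The suffix is conditioned by the final consonant: -uju when the stem ends in a voiceless consonant (*tudas*, *lerfuh*); -owo when the stem ends in a voiced consonant (*rintaj*, *pusgov*, *gamoz*, *gigiwen*).
The final consonant of *kufjazij* is /j/, which is voiced, so the suffix is -owo, giving *kufjazijowo*.
The final consonant of *eifas* is /s/, which is voiceless, so the suffix is -uju, giving *eifasuju*.

kufjazijowo, eifasuju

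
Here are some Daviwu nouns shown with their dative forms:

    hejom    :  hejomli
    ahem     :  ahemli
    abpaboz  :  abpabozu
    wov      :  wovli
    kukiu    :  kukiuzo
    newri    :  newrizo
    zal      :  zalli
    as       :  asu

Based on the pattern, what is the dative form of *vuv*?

The suffix is conditioned by the final sound: -u when the stem ends in a sibilant (*abpaboz*, *as*); -li when the stem ends in a non-sibilant consonant (*hejom*, *ahem*, *wov*, *zal*); -zo when the stem ends in a vowel (*kukiu*, *newri*).
Since the final sound of *vuv* is /v/ (a non-sibilant consonant), it takes -li, giving *vuvli*.

vuvli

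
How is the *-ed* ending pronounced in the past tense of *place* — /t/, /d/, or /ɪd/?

The stem *place* ends in a voiceless consonant other than /t/.
The -ed suffix is realized as /ɪd/ after /t, d/; as /t/ after other voiceless consonants; and as /d/ after other voiced sounds.
So -ed on *place* is pronounced /t/.

/t/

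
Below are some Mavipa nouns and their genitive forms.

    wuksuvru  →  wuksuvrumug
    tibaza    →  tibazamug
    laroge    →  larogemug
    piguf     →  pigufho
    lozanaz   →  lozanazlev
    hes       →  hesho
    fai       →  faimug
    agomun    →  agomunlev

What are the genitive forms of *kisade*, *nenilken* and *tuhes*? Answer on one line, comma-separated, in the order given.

The suffix is conditioned by the final sound: -ho when the stem ends in a voiceless consonant (*piguf*, *hes*); -lev when the stem ends in a voiced consonant (*lozanaz*, *agomun*); -mug when the stem ends in a vowel (*wuksuvru*, *tibaza*, *laroge*, *fai*).
*kisade* — final sound /e/ (a vowel) → -mug → *kisademug*.
The final sound of *nenilken* is /n/, which is a voiced consonant, so the suffix is -lev, giving *nenilkenlev*.
*tuhes* — final sound /s/ (a voiceless consonant) → -ho → *tuhesho*.

kisademug, nenilkenlev, tuhesho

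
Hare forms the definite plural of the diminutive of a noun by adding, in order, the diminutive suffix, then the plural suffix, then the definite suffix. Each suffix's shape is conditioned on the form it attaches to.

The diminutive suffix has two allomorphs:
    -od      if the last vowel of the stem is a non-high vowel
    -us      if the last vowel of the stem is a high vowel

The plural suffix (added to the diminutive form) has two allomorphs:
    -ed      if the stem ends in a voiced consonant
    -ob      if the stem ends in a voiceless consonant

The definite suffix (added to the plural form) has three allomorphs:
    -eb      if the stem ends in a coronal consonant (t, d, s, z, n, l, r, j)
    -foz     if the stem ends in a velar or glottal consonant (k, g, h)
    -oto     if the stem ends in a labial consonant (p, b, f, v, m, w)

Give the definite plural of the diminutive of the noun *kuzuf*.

Since the last vowel of *kuzuf* is /u/ (a high vowel), it takes -us, giving *kuzufus*.
Since the final consonant of the diminutive form *kuzufus* is /s/ (voiceless), it takes -ob, giving *kuzufusob*.
Since the final consonant of the plural form *kuzufusob* is /b/ (labial), it takes -oto, giving *kuzufusoboto*.

kuzufusoboto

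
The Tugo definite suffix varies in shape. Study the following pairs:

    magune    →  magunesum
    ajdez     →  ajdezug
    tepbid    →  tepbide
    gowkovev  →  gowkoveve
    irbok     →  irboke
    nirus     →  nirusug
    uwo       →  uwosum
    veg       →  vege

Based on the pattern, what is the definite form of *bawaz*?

bawazug

The suffix is conditioned by the final sound: -ug when the stem ends in a sibilant (*ajdez*, *nirus*); -e when the stem ends in a non-sibilant consonant (*tepbid*, *gowkovev*, *irbok*, *veg*); -sum when the stem ends in a vowel (*magune*, *uwo*).
*bawaz* — final sound /z/ (a sibilant) → -ug → *bawazug*.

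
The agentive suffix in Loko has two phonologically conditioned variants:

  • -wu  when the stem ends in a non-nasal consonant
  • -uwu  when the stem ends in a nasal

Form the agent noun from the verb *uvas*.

*uvas*: final consonant = /s/, non-nasal → -wu → *uvaswu*.

uvaswu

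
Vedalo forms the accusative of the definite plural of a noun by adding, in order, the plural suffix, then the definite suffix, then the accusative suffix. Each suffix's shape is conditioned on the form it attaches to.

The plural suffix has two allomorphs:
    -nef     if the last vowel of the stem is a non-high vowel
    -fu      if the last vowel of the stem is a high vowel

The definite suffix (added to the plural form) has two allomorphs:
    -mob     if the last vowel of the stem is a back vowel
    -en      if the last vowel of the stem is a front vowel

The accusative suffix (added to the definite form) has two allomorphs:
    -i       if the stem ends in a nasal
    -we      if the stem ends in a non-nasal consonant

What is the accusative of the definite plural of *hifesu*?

hifesufumobwe

Since the last vowel of *hifesu* is /u/ (a high vowel), it takes -fu, giving *hifesufu*.
The plural form *hifesufu*: last vowel = /u/, a back vowel → -mob → *hifesufumob*.
The definite form *hifesufumob*: final consonant = /b/, non-nasal → -we → *hifesufumobwe*.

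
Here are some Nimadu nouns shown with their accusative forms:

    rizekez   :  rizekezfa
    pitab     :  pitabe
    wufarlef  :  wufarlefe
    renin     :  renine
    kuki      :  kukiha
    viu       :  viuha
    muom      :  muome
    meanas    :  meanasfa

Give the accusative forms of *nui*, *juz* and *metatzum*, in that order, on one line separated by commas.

The alternation tracks the final sound of the stem — -fa when the stem ends in a sibilant (*rizekez*, *meanas*); -e when the stem ends in a non-sibilant consonant (*pitab*, *wufarlef*, *renin*, *muom*); -ha when the stem ends in a vowel (*kuki*, *viu*).
The final sound of *nui* is /i/, which is a vowel, so the suffix is -ha, giving *nuiha*.
*juz*: final sound = /z/, a sibilant → -fa → *juzfa*.
The final sound of *metatzum* is /m/, which is a non-sibilant consonant, so the suffix is -e, giving *metatzume*.

nuiha, juzfa, metatzume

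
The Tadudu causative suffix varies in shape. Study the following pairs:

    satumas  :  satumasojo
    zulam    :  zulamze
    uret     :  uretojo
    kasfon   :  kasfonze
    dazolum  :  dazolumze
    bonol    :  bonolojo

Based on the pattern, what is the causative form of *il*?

The pattern is nasality of the final consonant: -ze when the stem ends in a nasal (*zulam*, *kasfon*, *dazolum*); -ojo when the stem ends in a non-nasal consonant (*satumas*, *uret*, *bonol*).
*il* — final consonant /l/ (non-nasal) → -ojo → *ilojo*.

ilojo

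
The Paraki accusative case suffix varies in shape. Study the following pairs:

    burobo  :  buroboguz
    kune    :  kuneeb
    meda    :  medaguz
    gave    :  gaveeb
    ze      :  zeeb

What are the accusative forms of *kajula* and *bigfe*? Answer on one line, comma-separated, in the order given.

The alternation tracks the last vowel of the stem — -eb when the last vowel of the stem is a front vowel (*kune*, *gave*, *ze*); -guz when the last vowel of the stem is a back vowel (*burobo*, *meda*).
Since the last vowel of *kajula* is /a/ (a back vowel), it takes -guz, giving *kajulaguz*.
Since the last vowel of *bigfe* is /e/ (a front vowel), it takes -eb, giving *bigfeeb*.

kajulaguz, bigfeeb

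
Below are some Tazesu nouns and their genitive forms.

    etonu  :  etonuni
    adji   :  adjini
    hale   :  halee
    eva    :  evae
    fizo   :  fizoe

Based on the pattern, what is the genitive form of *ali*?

The suffix is conditioned by the last vowel: -ni when the last vowel of the stem is a high vowel (*etonu*, *adji*); -e when the last vowel of the stem is a non-high vowel (*hale*, *eva*, *fizo*).
*ali* — last vowel /i/ (a high vowel) → -ni → *alini*.

alini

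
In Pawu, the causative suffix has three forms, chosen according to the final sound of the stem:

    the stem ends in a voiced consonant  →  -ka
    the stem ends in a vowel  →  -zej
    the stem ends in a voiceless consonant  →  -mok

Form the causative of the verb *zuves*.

zuvesmok

*zuves* — final sound /s/ (a voiceless consonant) → -mok → *zuvesmok*.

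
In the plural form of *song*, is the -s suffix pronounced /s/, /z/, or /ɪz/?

The stem *song* ends in a voiced non-sibilant sound.
The plural suffix surfaces as /ɪz/ after sibilants, /s/ after other voiceless consonants, and /z/ after other voiced sounds.
So the plural -s on *song* is pronounced /z/.

/z/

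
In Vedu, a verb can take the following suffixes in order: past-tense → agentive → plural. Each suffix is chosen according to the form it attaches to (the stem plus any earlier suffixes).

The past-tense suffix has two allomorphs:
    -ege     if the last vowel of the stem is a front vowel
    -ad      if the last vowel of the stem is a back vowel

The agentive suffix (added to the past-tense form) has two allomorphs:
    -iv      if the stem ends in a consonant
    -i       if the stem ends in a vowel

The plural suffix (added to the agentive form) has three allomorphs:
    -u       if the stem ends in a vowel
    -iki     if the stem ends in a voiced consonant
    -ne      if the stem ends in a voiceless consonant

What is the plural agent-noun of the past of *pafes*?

Since the last vowel of *pafes* is /e/ (a front vowel), it takes -ege, giving *pafesege*.
The final sound of the past-tense form *pafesege* is /e/, which is a vowel, so the agentive suffix is -i, giving *pafesegei*.
The final sound of the agentive form *pafesegei* is /i/, which is a vowel, so the plural suffix is -u, giving *pafesegeiu*.

pafesegeiu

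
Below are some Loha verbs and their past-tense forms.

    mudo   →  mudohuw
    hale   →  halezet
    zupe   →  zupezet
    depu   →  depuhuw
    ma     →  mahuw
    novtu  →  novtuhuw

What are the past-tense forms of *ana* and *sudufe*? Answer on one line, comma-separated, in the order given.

The alternation tracks the last vowel of the stem — -zet when the last vowel of the stem is a front vowel (*hale*, *zupe*); -huw when the last vowel of the stem is a back vowel (*mudo*, *depu*, *ma*, *novtu*).
Since the last vowel of *ana* is /a/ (a back vowel), it takes -huw, giving *anahuw*.
The last vowel of *sudufe* is /e/, which is a front vowel, so the suffix is -zet, giving *sudufezet*.

anahuw, sudufezet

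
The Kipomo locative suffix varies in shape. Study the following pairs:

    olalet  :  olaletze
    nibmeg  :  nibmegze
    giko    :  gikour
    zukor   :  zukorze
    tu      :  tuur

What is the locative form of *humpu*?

The pattern is consonant vs. vowel: -ze when the stem ends in a consonant (*olalet*, *nibmeg*, *zukor*); -ur when the stem ends in a vowel (*giko*, *tu*).
Since the final sound of *humpu* is /u/ (a vowel), it takes -ur, giving *humpuur*.

humpuur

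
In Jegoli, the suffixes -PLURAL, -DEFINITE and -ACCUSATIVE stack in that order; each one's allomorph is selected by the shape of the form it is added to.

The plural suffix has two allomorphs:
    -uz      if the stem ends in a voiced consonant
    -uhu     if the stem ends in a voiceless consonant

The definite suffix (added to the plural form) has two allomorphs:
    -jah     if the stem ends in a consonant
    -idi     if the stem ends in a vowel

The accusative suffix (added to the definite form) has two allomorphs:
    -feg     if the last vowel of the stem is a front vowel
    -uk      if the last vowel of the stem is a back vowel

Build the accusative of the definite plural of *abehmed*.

abehmeduzjahuk

*abehmed*: final consonant = /d/, voiced → -uz → *abehmeduz*.
Since the final sound of the plural form *abehmeduz* is /z/ (a consonant), it takes -jah, giving *abehmeduzjah*.
Since the last vowel of the definite form *abehmeduzjah* is /a/ (a back vowel), it takes -uk, giving *abehmeduzjahuk*.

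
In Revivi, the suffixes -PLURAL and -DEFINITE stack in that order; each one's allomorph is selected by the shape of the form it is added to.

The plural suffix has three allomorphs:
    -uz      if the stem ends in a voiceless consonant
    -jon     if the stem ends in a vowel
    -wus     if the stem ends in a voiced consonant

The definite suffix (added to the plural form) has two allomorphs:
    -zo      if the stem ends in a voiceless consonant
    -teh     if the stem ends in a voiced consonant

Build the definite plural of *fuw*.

fuwwuszo

*fuw*: final sound = /w/, a voiced consonant → -wus → *fuwwus*.
The plural form *fuwwus* — final consonant /s/ (voiceless) → -zo → *fuwwuszo*.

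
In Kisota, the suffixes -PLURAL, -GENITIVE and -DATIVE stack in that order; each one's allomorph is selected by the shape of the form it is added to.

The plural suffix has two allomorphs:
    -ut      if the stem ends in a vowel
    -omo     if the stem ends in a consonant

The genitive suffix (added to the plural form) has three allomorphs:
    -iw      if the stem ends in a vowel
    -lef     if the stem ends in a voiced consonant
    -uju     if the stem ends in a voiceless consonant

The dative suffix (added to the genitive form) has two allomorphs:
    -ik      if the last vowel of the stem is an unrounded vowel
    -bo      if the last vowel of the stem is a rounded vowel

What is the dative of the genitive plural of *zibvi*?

*zibvi*: final sound = /i/, a vowel → -ut → *zibviut*.
The plural form *zibviut* — final sound /t/ (a voiceless consonant) → -uju → *zibviutuju*.
The genitive form *zibviutuju* — last vowel /u/ (a rounded vowel) → -bo → *zibviutujubo*.

zibviutujubo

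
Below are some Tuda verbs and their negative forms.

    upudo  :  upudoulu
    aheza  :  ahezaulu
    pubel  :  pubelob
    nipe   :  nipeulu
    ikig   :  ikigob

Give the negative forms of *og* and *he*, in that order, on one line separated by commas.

ogob, heulu

The alternation tracks the final sound of the stem — -ob when the stem ends in a consonant (*pubel*, *ikig*); -ulu when the stem ends in a vowel (*upudo*, *aheza*, *nipe*).
*og*: final sound = /g/, a consonant → -ob → *ogob*.
*he* — final sound /e/ (a vowel) → -ulu → *heulu*.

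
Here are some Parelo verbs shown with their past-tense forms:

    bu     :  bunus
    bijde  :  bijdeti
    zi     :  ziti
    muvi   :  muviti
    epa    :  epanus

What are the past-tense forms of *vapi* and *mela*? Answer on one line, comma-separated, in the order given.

Looking at the last vowel of each stem: -ti when the last vowel of the stem is a front vowel (*bijde*, *zi*, *muvi*); -nus when the last vowel of the stem is a back vowel (*bu*, *epa*).
*vapi* — last vowel /i/ (a front vowel) → -ti → *vapiti*.
The last vowel of *mela* is /a/, which is a back vowel, so the suffix is -nus, giving *melanus*.

vapiti, melanus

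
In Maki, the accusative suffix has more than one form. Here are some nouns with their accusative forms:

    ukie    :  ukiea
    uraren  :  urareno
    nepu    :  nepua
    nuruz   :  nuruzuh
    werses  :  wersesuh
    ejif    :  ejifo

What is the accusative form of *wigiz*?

wigizuh

The alternation tracks the final sound of the stem — -uh when the stem ends in a sibilant (*nuruz*, *werses*); -o when the stem ends in a non-sibilant consonant (*uraren*, *ejif*); -a when the stem ends in a vowel (*ukie*, *nepu*).
*wigiz*: final sound = /z/, a sibilant → -uh → *wigizuh*.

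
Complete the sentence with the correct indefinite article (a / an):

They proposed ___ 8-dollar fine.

an

The indefinite article is chosen by the initial *sound* of the following word, not its spelling.
The number *8* is spoken "eight", beginning with /eɪt/ — a vowel sound.
So the article is *an*: They proposed an 8-dollar fine.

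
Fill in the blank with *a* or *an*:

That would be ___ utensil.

The indefinite article is chosen by the initial *sound* of the following word, not its spelling.
*utensil* begins with the sound /juː/ (u pronounced /juː/) — a consonant sound.
So the article is *a*: That would be a utensil.

a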